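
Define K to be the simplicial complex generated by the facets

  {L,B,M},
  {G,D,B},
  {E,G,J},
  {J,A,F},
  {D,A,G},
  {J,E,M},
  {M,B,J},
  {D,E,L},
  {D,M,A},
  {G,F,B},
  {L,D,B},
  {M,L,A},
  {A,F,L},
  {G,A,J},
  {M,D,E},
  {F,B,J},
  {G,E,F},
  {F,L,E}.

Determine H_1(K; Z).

H_1 ≅ Z ⊕ Z/2.

We work with the vertex ordering A < B < D < E < F < G < J < L < M. The simplices of K, each written with vertices in increasing order, are:

  0-simplices (9): A, B, D, E, F, G, J, L, M
  1-simplices (27): AD, AF, AG, AJ, AL, AM, BD, BF, BG, BJ, BL, BM, DE, DG, DL, DM, EF, EG, EJ, EL, EM, FG, FJ, FL, GJ, JM, LM
  2-simplices (18): ADG, ADM, AFJ, AFL, AGJ, ALM, BDG, BDL, BFG, BFJ, BJM, BLM, DEL, DEM, EFG, EFL, EGJ, EJM

Hence C_0 ≅ Z^9, C_1 ≅ Z^27, C_2 ≅ Z^18.

∂_1: C_1 → C_0 sends each edge [p,q] (with p < q) to q − p. For instance
  ∂LM = M − L.
As a 9×27 matrix over Z this has rank 8, with invariant factors (1,1,1,1,1,1,1,1).

∂_2: C_2 → C_1 sends each 2-simplex [p,q,r] to [q,r] − [p,r] + [p,q]. For instance
  ∂BDG = DG − BG + BD,
  ∂EFG = FG − EG + EF.
As a 27×18 matrix over Z this has rank 18, with invariant factors (1,1,1,1,1,1,1,1,1,1,1,1,1,1,1,1,1,2).

Computing H_k = (kernel of ∂_k) / (image of ∂_{k+1}):

  H_1: rank ker ∂_1 − rank ∂_2 = (27 − 8) − 18 = 1, and ∂_2 has invariant factor 2 > 1, so H_1 = Z ⊕ Z/2.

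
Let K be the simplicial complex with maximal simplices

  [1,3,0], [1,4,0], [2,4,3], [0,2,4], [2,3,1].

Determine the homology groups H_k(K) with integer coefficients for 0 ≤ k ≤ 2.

Take the total order 0 < 1 < 2 < 3 < 4 on the vertex set. Then K (dimension 2) consists of the simplices:

  0-simplices (5): [0], [1], [2], [3], [4]
  1-simplices (10): [0,1], [0,2], [0,3], [0,4], [1,2], [1,3], [1,4], [2,3], [2,4], [3,4]
  2-simplices (5): [0,1,3], [0,1,4], [0,2,4], [1,2,3], [2,3,4]

giving chain groups C_0 ≅ Z^5, C_1 ≅ Z^10, C_2 ≅ Z^5.

∂_1: C_1 → C_0 sends each edge [p,q] (with p < q) to q − p. For instance
  ∂[0,1] = [1] − [0].
The resulting 5×10 matrix has rank 4, and its Smith normal form has invariant factors (1,1,1,1).

Boundary ∂_2: C_2 → C_1 acts by ∂[p,q,r] = [q,r] − [p,r] + [p,q]. For instance
  ∂[1,2,3] = [2,3] − [1,3] + [1,2],
  ∂[2,3,4] = [3,4] − [2,4] + [2,3].
As a 10×5 matrix over Z this has rank 5, with invariant factors (1,1,1,1,1).

Now H_k = ker ∂_k / im ∂_{k+1}, so:

  H_0: rank C_0 − rank ∂_1 = 5 − 4 = 1, and the invariant factors of ∂_1 are all 1, so H_0 = Z.
  H_1: rank ker ∂_1 − rank ∂_2 = (10 − 4) − 5 = 1, and the invariant factors of ∂_2 are all 1, so H_1 = Z.
  H_2: rank ker ∂_2 − rank ∂_3 = (5 − 5) − 0 = 0, and there is no ∂_3, so H_2 = 0.

H_0 = Z,  H_1 = Z,  H_2 = 0.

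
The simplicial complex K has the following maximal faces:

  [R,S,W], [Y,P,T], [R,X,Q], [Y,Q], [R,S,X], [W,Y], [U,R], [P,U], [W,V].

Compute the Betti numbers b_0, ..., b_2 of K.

b_0 = 1, b_1 = 2, b_2 = 0.

Order the vertices as P < Q < R < S < T < U < V < W < X < Y. Listing each simplex with vertices in this order, K has dimension 2 with simplices:

  0-simplices (10): P, Q, R, S, T, U, V, W, X, Y
  1-simplices (15): PT, PU, PY, QR, QX, QY, RS, RU, RW, RX, SW, SX, TY, VW, WY
  2-simplices (4): PTY, QRX, RSW, RSX

Hence C_0 ≅ Z^10, C_1 ≅ Z^15, C_2 ≅ Z^4.

∂_1: C_1 → C_0 maps an edge to its endpoints' difference, ∂[p,q] = q − p. For instance
  ∂PY = Y − P.
As a 10×15 matrix over Z this has rank 9, with invariant factors (1,1,1,1,1,1,1,1,1).

∂_2: C_2 → C_1 acts by ∂[p,q,r] = [q,r] − [p,r] + [p,q]. For instance
  ∂QRX = RX − QX + QR,
  ∂PTY = TY − PY + PT.
This gives a 15×4 integer matrix of rank 4; reducing to Smith normal form yields diagonal entries (1,1,1,1).

Computing H_k = (kernel of ∂_k) / (image of ∂_{k+1}):

  H_0: rank C_0 − rank ∂_1 = 10 − 9 = 1, and the invariant factors of ∂_1 are all 1, so H_0 = Z.
  H_1: rank ker ∂_1 − rank ∂_2 = (15 − 9) − 4 = 2, and the invariant factors of ∂_2 are all 1, so H_1 = Z^2.
  H_2: rank ker ∂_2 − rank ∂_3 = (4 − 4) − 0 = 0, and there is no ∂_3, so H_2 = 0.

As a check, the Euler characteristic is 10 − 15 + 4 = -1, which agrees with 1 − 2 + 0 = -1.

Hence the Betti numbers are b_0 = 1, b_1 = 2, b_2 = 0.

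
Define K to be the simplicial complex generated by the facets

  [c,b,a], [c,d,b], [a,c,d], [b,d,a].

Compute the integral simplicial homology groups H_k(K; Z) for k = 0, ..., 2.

H_0 = Z,  H_1 = 0,  H_2 = Z.

Fix the vertex order a < b < c < d and write every simplex with vertices in increasing order. Then dim K = 2 and the simplices of K are:

  0-simplices (4): a, b, c, d
  1-simplices (6): ab, ac, ad, bc, bd, cd
  2-simplices (4): abc, abd, acd, bcd

giving chain groups C_0 ≅ Z^4, C_1 ≅ Z^6, C_2 ≅ Z^4.

∂_1: C_1 → C_0 maps an edge to its endpoints' difference, ∂[p,q] = q − p. For instance
  ∂cd = d − c.
The 4×6 boundary matrix has rank 3 and Smith normal form diag(1,1,1).

Boundary ∂_2: C_2 → C_1 sends each 2-simplex [p,q,r] to [q,r] − [p,r] + [p,q]. For instance
  ∂acd = cd − ad + ac,
  ∂abd = bd − ad + ab.
The 6×4 boundary matrix has rank 3 and Smith normal form diag(1,1,1).

From H_k ≅ ker(∂_k) / im(∂_{k+1}) we obtain:

  H_0: rank C_0 − rank ∂_1 = 4 − 3 = 1, and the invariant factors of ∂_1 are all 1, so H_0 ≅ Z.
  H_1: rank ker ∂_1 − rank ∂_2 = (6 − 3) − 3 = 0, and the invariant factors of ∂_2 are all 1, so H_1 ≅ 0.
  H_2: rank ker ∂_2 − rank ∂_3 = (4 − 3) − 0 = 1, and there is no ∂_3, so H_2 ≅ Z.

(K is a triangulation of the 2-sphere S^2.)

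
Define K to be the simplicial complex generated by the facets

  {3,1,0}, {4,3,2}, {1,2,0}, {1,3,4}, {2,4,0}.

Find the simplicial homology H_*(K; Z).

H_0 = Z,  H_1 = Z,  H_2 = 0.

Take the total order 0 < 1 < 2 < 3 < 4 on the vertex set. Then K (dimension 2) consists of the simplices:

  0-simplices (5): [0], [1], [2], [3], [4]
  1-simplices (10): [0,1], [0,2], [0,3], [0,4], [1,2], [1,3], [1,4], [2,3], [2,4], [3,4]
  2-simplices (5): [0,1,2], [0,1,3], [0,2,4], [1,3,4], [2,3,4]

Hence C_0 ≅ Z^5, C_1 ≅ Z^10, C_2 ≅ Z^5.

The boundary map ∂_1: C_1 → C_0 maps an edge to its endpoints' difference, ∂[p,q] = q − p.
The 5×10 boundary matrix has rank 4 and Smith normal form diag(1,1,1,1).

∂_2: C_2 → C_1 sends each 2-simplex [p,q,r] to [q,r] − [p,r] + [p,q]. For instance
  ∂[0,1,3] = [1,3] − [0,3] + [0,1],
  ∂[0,2,4] = [2,4] − [0,4] + [0,2].
The 10×5 boundary matrix has rank 5 and Smith normal form diag(1,1,1,1,1).

Computing H_k = (kernel of ∂_k) / (image of ∂_{k+1}):

  H_0: rank C_0 − rank ∂_1 = 5 − 4 = 1, and the invariant factors of ∂_1 are all 1, so H_0 = Z.
  H_1: rank ker ∂_1 − rank ∂_2 = (10 − 4) − 5 = 1, and the invariant factors of ∂_2 are all 1, so H_1 = Z.
  H_2: rank ker ∂_2 − rank ∂_3 = (5 − 5) − 0 = 0, and there is no ∂_3, so H_2 = 0.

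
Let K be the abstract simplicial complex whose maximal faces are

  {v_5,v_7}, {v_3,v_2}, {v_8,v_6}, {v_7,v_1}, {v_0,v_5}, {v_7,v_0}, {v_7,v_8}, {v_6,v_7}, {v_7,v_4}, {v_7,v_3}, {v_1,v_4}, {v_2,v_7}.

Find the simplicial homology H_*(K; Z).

H_0 = Z,  H_1 = Z^4.

Order the vertices as v_0 < v_1 < v_2 < v_3 < v_4 < v_5 < v_6 < v_7 < v_8. Listing each simplex with vertices in this order, K has dimension 1 with simplices:

  0-simplices (9): [v_0], [v_1], [v_2], [v_3], [v_4], [v_5], [v_6], [v_7], [v_8]
  1-simplices (12): [v_0,v_5], [v_0,v_7], [v_1,v_4], [v_1,v_7], [v_2,v_3], [v_2,v_7], [v_3,v_7], [v_4,v_7], [v_5,v_7], [v_6,v_7], [v_6,v_8], [v_7,v_8]

giving chain groups C_0 ≅ Z^9, C_1 ≅ Z^12.

∂_1: C_1 → C_0 is given by ∂[p,q] = [q] − [p]. For instance
  ∂[v_0,v_7] = [v_7] − [v_0].
As a 9×12 matrix over Z this has rank 8, with invariant factors (1,1,1,1,1,1,1,1).

From H_k ≅ ker(∂_k) / im(∂_{k+1}) we obtain:

  H_0: rank C_0 − rank ∂_1 = 9 − 8 = 1, and the invariant factors of ∂_1 are all 1, so H_0 ≅ Z.
  H_1: rank ker ∂_1 − rank ∂_2 = (12 − 8) − 0 = 4, and there is no ∂_2, so H_1 ≅ Z^4.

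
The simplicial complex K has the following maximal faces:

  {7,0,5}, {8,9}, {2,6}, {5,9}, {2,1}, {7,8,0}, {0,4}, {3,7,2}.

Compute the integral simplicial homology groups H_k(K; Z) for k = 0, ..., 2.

Take the total order 0 < 1 < 2 < 3 < 4 < 5 < 6 < 7 < 8 < 9 on the vertex set. Then K (dimension 2) consists of the simplices:

  0-simplices (10): [0], [1], [2], [3], [4], [5], [6], [7], [8], [9]
  1-simplices (13): [0,4], [0,5], [0,7], [0,8], [1,2], [2,3], [2,6], [2,7], [3,7], [5,7], [5,9], [7,8], [8,9]
  2-simplices (3): [0,5,7], [0,7,8], [2,3,7]

Hence C_0 ≅ Z^10, C_1 ≅ Z^13, C_2 ≅ Z^3.

Boundary ∂_1: C_1 → C_0 is given by ∂[p,q] = [q] − [p].
As a 10×13 matrix over Z this has rank 9, with invariant factors (1,1,1,1,1,1,1,1,1).

Boundary ∂_2: C_2 → C_1 sends each 2-simplex [p,q,r] to [q,r] − [p,r] + [p,q]. For instance
  ∂[2,3,7] = [3,7] − [2,7] + [2,3],
  ∂[0,5,7] = [5,7] − [0,7] + [0,5].
This gives a 13×3 integer matrix of rank 3; reducing to Smith normal form yields diagonal entries (1,1,1).

Reading off H_k = ker ∂_k / im ∂_{k+1}:

  H_0: rank C_0 − rank ∂_1 = 10 − 9 = 1, and the invariant factors of ∂_1 are all 1, so H_0 ≅ Z.
  H_1: rank ker ∂_1 − rank ∂_2 = (13 − 9) − 3 = 1, and the invariant factors of ∂_2 are all 1, so H_1 ≅ Z.
  H_2: rank ker ∂_2 − rank ∂_3 = (3 − 3) − 0 = 0, and there is no ∂_3, so H_2 ≅ 0.

H_0 ≅ Z,  H_1 ≅ Z,  H_2 = 0.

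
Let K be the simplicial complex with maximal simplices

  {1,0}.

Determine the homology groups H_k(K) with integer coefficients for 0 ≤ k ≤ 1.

Fix the vertex order 0 < 1 and write every simplex with vertices in increasing order. Then dim K = 1 and the simplices of K are:

  0-simplices (2): [0], [1]
  1-simplices (1): [0,1]

so the chain groups are C_0 ≅ Z^2, C_1 ≅ Z^1.

Boundary ∂_1: C_1 → C_0 maps an edge to its endpoints' difference, ∂[p,q] = q − p.
As a 2×1 matrix over Z this has rank 1, with invariant factors (1).

Now H_k = ker ∂_k / im ∂_{k+1}, so:

  H_0: rank C_0 − rank ∂_1 = 2 − 1 = 1, and the invariant factors of ∂_1 are all 1, so H_0 ≅ Z.
  H_1: rank ker ∂_1 − rank ∂_2 = (1 − 1) − 0 = 0, and there is no ∂_2, so H_1 ≅ 0.

H_0 ≅ Z,  H_1 = 0.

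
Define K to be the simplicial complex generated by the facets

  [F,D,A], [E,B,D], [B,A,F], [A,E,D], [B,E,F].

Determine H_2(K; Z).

H_2 ≅ 0.

Take the total order A < B < D < E < F on the vertex set. Then K (dimension 2) consists of the simplices:

  0-simplices (5): A, B, D, E, F
  1-simplices (10): AB, AD, AE, AF, BD, BE, BF, DE, DF, EF
  2-simplices (5): ABF, ADE, ADF, BDE, BEF

giving chain groups C_0 ≅ Z^5, C_1 ≅ Z^10, C_2 ≅ Z^5.

The boundary map ∂_1: C_1 → C_0 is given by ∂[p,q] = [q] − [p]. For instance
  ∂DF = F − D.
This gives a 5×10 integer matrix of rank 4; reducing to Smith normal form yields diagonal entries (1,1,1,1).

The boundary map ∂_2: C_2 → C_1 acts by ∂[p,q,r] = [q,r] − [p,r] + [p,q]. For instance
  ∂ADE = DE − AE + AD,
  ∂BDE = DE − BE + BD.
This gives a 10×5 integer matrix of rank 5; reducing to Smith normal form yields diagonal entries (1,1,1,1,1).

Now H_k = ker ∂_k / im ∂_{k+1}, so:

  H_2: rank ker ∂_2 − rank ∂_3 = (5 − 5) − 0 = 0, and there is no ∂_3, so H_2 = 0.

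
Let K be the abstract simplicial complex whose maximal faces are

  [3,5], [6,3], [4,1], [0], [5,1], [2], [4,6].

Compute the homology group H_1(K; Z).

H_1 = Z.

Order the vertices as 0 < 1 < 2 < 3 < 4 < 5 < 6. Listing each simplex with vertices in this order, K has dimension 1 with simplices:

  0-simplices (7): [0], [1], [2], [3], [4], [5], [6]
  1-simplices (5): [1,4], [1,5], [3,5], [3,6], [4,6]

Hence C_0 ≅ Z^7, C_1 ≅ Z^5.

∂_1: C_1 → C_0 sends each edge [p,q] (with p < q) to q − p. For instance
  ∂[3,6] = [6] − [3].
This gives a 7×5 integer matrix of rank 4; reducing to Smith normal form yields diagonal entries (1,1,1,1).

Reading off H_k = ker ∂_k / im ∂_{k+1}:

  H_1: rank ker ∂_1 − rank ∂_2 = (5 − 4) − 0 = 1, and there is no ∂_2, so H_1 ≅ Z.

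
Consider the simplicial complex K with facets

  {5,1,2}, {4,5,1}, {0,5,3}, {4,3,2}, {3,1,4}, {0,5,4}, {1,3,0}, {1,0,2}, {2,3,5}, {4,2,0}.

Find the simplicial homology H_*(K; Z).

H_0 ≅ Z,  H_1 ≅ Z/2Z,  H_2 = 0.

K has 6 vertices, 15 edges, 10 triangles.
rank ∂_0 = 0, rank ∂_1 = 5 ⇒ b_0 = 6 − 0 − 5 = 1; all invariant factors of ∂_1 are 1 so no torsion. So H_0 = Z.
rank ∂_1 = 5, rank ∂_2 = 10 ⇒ b_1 = 15 − 5 − 10 = 0; ∂_2 has invariant factor(s) [2] giving torsion. So H_1 = Z/2Z.
rank ∂_2 = 10, rank ∂_3 = 0 ⇒ b_2 = 10 − 10 − 0 = 0. So H_2 = 0.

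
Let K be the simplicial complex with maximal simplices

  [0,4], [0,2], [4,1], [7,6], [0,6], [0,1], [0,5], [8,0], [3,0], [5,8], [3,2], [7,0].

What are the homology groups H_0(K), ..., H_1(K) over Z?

Order the vertices as 0 < 1 < 2 < 3 < 4 < 5 < 6 < 7 < 8. Listing each simplex with vertices in this order, K has dimension 1 with simplices:

  0-simplices (9): [0], [1], [2], [3], [4], [5], [6], [7], [8]
  1-simplices (12): [0,1], [0,2], [0,3], [0,4], [0,5], [0,6], [0,7], [0,8], [1,4], [2,3], [5,8], [6,7]

so the chain groups are C_0 ≅ Z^9, C_1 ≅ Z^12.

The boundary map ∂_1: C_1 → C_0 sends each edge [p,q] (with p < q) to q − p. For instance
  ∂[6,7] = [7] − [6].
As a 9×12 matrix over Z this has rank 8, with invariant factors (1,1,1,1,1,1,1,1).

From H_k ≅ ker(∂_k) / im(∂_{k+1}) we obtain:

  H_0: rank C_0 − rank ∂_1 = 9 − 8 = 1, and the invariant factors of ∂_1 are all 1, so H_0 = Z.
  H_1: rank ker ∂_1 − rank ∂_2 = (12 − 8) − 0 = 4, and there is no ∂_2, so H_1 = Z^4.

H_0 = Z,  H_1 = Z^4.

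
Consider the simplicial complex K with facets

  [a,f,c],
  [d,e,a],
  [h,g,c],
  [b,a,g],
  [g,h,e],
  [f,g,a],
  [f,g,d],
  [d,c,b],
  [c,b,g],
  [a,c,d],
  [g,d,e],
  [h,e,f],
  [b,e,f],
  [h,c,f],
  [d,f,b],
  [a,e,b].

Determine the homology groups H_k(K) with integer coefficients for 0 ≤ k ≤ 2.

H_0 = Z,  H_1 = Z^2,  H_2 = Z.

Take the total order a < b < c < d < e < f < g < h on the vertex set. Then K (dimension 2) consists of the simplices:

  0-simplices (8): a, b, c, d, e, f, g, h
  1-simplices (24): ab, ac, ad, ae, af, ag, bc, bd, be, bf, bg, cd, cf, cg, ch, de, df, dg, ef, eg, eh, fg, fh, gh
  2-simplices (16): abe, abg, acd, acf, ade, afg, bcd, bcg, bdf, bef, cfh, cgh, deg, dfg, efh, egh

Hence C_0 ≅ Z^8, C_1 ≅ Z^24, C_2 ≅ Z^16.

The boundary map ∂_1: C_1 → C_0 is given by ∂[p,q] = [q] − [p].
The 8×24 boundary matrix has rank 7 and Smith normal form diag(1,1,1,1,1,1,1).

The boundary map ∂_2: C_2 → C_1 maps a triangle to the signed sum of its edges. For instance
  ∂acd = cd − ad + ac,
  ∂ade = de − ae + ad.
As a 24×16 matrix over Z this has rank 15, with invariant factors (1,1,1,1,1,1,1,1,1,1,1,1,1,1,1).

From H_k ≅ ker(∂_k) / im(∂_{k+1}) we obtain:

  H_0: rank C_0 − rank ∂_1 = 8 − 7 = 1, and the invariant factors of ∂_1 are all 1, so H_0 ≅ Z.
  H_1: rank ker ∂_1 − rank ∂_2 = (24 − 7) − 15 = 2, and the invariant factors of ∂_2 are all 1, so H_1 ≅ Z^2.
  H_2: rank ker ∂_2 − rank ∂_3 = (16 − 15) − 0 = 1, and there is no ∂_3, so H_2 ≅ Z.

As a check, the Euler characteristic is 8 − 24 + 16 = 0, which agrees with 1 − 2 + 1 = 0.
(K is a triangulation of the torus T^2.)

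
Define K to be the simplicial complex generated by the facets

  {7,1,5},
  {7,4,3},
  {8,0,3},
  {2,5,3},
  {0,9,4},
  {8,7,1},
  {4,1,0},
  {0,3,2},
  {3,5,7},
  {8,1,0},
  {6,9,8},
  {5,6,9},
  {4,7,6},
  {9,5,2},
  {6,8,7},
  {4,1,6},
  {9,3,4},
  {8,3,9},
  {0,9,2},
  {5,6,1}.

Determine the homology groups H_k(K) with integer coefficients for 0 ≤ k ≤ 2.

H_0 = Z,  H_1 = Z ⊕ Z/2Z,  H_2 = 0.

Fix the vertex order 0 < 1 < 2 < 3 < 4 < 5 < 6 < 7 < 8 < 9 and write every simplex with vertices in increasing order. Then dim K = 2 and the simplices of K are:

  0-simplices (10): [0], [1], [2], [3], [4], [5], [6], [7], [8], [9]
  1-simplices (30): (30 of them)
  2-simplices (20): (20 of them)

so the chain groups are C_0 ≅ Z^10, C_1 ≅ Z^30, C_2 ≅ Z^20.

∂_1: C_1 → C_0 is given by ∂[p,q] = [q] − [p]. For instance
  ∂[3,7] = [7] − [3].
This gives a 10×30 integer matrix of rank 9; reducing to Smith normal form yields diagonal entries (1,1,1,1,1,1,1,1,1).

Boundary ∂_2: C_2 → C_1 maps a triangle to the signed sum of its edges. For instance
  ∂[3,4,7] = [4,7] − [3,7] + [3,4],
  ∂[1,5,6] = [5,6] − [1,6] + [1,5].
This gives a 30×20 integer matrix of rank 20; reducing to Smith normal form yields diagonal entries (1,1,1,1,1,1,1,1,1,1,1,1,1,1,1,1,1,1,1,2).

Reading off H_k = ker ∂_k / im ∂_{k+1}:

  H_0: rank C_0 − rank ∂_1 = 10 − 9 = 1, and the invariant factors of ∂_1 are all 1, so H_0 = Z.
  H_1: rank ker ∂_1 − rank ∂_2 = (30 − 9) − 20 = 1, and ∂_2 has invariant factor 2 > 1, so H_1 = Z ⊕ Z/2Z.
  H_2: rank ker ∂_2 − rank ∂_3 = (20 − 20) − 0 = 0, and there is no ∂_3, so H_2 = 0.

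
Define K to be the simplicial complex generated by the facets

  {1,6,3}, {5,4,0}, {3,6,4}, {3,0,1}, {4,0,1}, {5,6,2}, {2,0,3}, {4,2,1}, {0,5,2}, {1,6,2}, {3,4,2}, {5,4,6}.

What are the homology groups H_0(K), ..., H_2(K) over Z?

H_0 = Z,  H_1 = Z/2,  H_2 = 0.

Fix the vertex order 0 < 1 < 2 < 3 < 4 < 5 < 6 and write every simplex with vertices in increasing order. Then dim K = 2 and the simplices of K are:

  0-simplices (7): [0], [1], [2], [3], [4], [5], [6]
  1-simplices (18): [0,1], [0,2], [0,3], [0,4], [0,5], [1,2], [1,3], [1,4], [1,6], [2,3], [2,4], [2,5], [2,6], [3,4], [3,6], [4,5], [4,6], [5,6]
  2-simplices (12): [0,1,3], [0,1,4], [0,2,3], [0,2,5], [0,4,5], [1,2,4], [1,2,6], [1,3,6], [2,3,4], [2,5,6], [3,4,6], [4,5,6]

so the chain groups are C_0 ≅ Z^7, C_1 ≅ Z^18, C_2 ≅ Z^12.

Boundary ∂_1: C_1 → C_0 maps an edge to its endpoints' difference, ∂[p,q] = q − p.
This gives a 7×18 integer matrix of rank 6; reducing to Smith normal form yields diagonal entries (1,1,1,1,1,1).

Boundary ∂_2: C_2 → C_1 acts by ∂[p,q,r] = [q,r] − [p,r] + [p,q]. For instance
  ∂[0,4,5] = [4,5] − [0,5] + [0,4],
  ∂[3,4,6] = [4,6] − [3,6] + [3,4].
This gives a 18×12 integer matrix of rank 12; reducing to Smith normal form yields diagonal entries (1,1,1,1,1,1,1,1,1,1,1,2).

Now H_k = ker ∂_k / im ∂_{k+1}, so:

  H_0: rank C_0 − rank ∂_1 = 7 − 6 = 1, and the invariant factors of ∂_1 are all 1, so H_0 = Z.
  H_1: rank ker ∂_1 − rank ∂_2 = (18 − 6) − 12 = 0, and ∂_2 has invariant factor 2 > 1, so H_1 = Z/2.
  H_2: rank ker ∂_2 − rank ∂_3 = (12 − 12) − 0 = 0, and there is no ∂_3, so H_2 = 0.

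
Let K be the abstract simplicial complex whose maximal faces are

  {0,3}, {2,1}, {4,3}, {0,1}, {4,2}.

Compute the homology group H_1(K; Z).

Take the total order 0 < 1 < 2 < 3 < 4 on the vertex set. Then K (dimension 1) consists of the simplices:

  0-simplices (5): [0], [1], [2], [3], [4]
  1-simplices (5): [0,1], [0,3], [1,2], [2,4], [3,4]

giving chain groups C_0 ≅ Z^5, C_1 ≅ Z^5.

∂_1: C_1 → C_0 maps an edge to its endpoints' difference, ∂[p,q] = q − p.
The resulting 5×5 matrix has rank 4, and its Smith normal form has invariant factors (1,1,1,1).

From H_k ≅ ker(∂_k) / im(∂_{k+1}) we obtain:

  H_1: rank ker ∂_1 − rank ∂_2 = (5 − 4) − 0 = 1, and there is no ∂_2, so H_1 ≅ Z.

H_1 = Z.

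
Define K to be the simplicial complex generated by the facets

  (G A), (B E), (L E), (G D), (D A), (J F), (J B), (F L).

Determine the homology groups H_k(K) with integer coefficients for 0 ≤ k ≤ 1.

H_0 ≅ Z^2,  H_1 ≅ Z^2.

K has 8 vertices, 8 edges.
rank ∂_0 = 0, rank ∂_1 = 6 ⇒ b_0 = 8 − 0 − 6 = 2; all invariant factors of ∂_1 are 1 so no torsion. So H_0 = Z^2.
rank ∂_1 = 6, rank ∂_2 = 0 ⇒ b_1 = 8 − 6 − 0 = 2. So H_1 = Z^2.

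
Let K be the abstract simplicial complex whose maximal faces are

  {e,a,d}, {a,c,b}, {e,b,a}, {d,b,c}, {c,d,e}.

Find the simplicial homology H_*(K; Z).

H_0 ≅ Z,  H_1 ≅ Z,  H_2 = 0.

We work with the vertex ordering a < b < c < d < e. The simplices of K, each written with vertices in increasing order, are:

  0-simplices (5): a, b, c, d, e
  1-simplices (10): ab, ac, ad, ae, bc, bd, be, cd, ce, de
  2-simplices (5): abc, abe, ade, bcd, cde

so the chain groups are C_0 ≅ Z^5, C_1 ≅ Z^10, C_2 ≅ Z^5.

The boundary map ∂_1: C_1 → C_0 sends each edge [p,q] (with p < q) to q − p. For instance
  ∂de = e − d.
The resulting 5×10 matrix has rank 4, and its Smith normal form has invariant factors (1,1,1,1).

Boundary ∂_2: C_2 → C_1 acts by ∂[p,q,r] = [q,r] − [p,r] + [p,q]. For instance
  ∂cde = de − ce + cd,
  ∂abe = be − ae + ab.
This gives a 10×5 integer matrix of rank 5; reducing to Smith normal form yields diagonal entries (1,1,1,1,1).

Now H_k = ker ∂_k / im ∂_{k+1}, so:

  H_0: rank C_0 − rank ∂_1 = 5 − 4 = 1, and the invariant factors of ∂_1 are all 1, so H_0 = Z.
  H_1: rank ker ∂_1 − rank ∂_2 = (10 − 4) − 5 = 1, and the invariant factors of ∂_2 are all 1, so H_1 = Z.
  H_2: rank ker ∂_2 − rank ∂_3 = (5 − 5) − 0 = 0, and there is no ∂_3, so H_2 = 0.

As a check, the Euler characteristic is 5 − 10 + 5 = 0, which agrees with 1 − 1 + 0 = 0.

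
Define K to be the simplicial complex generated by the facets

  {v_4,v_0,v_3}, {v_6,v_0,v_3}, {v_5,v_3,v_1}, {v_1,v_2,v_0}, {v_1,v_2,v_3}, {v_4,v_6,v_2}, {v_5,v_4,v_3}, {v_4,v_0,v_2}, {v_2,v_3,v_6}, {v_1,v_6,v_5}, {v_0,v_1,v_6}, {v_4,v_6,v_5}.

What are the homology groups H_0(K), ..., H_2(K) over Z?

H_0 ≅ Z,  H_1 ≅ Z/2Z,  H_2 = 0.

Take the total order v_0 < v_1 < v_2 < v_3 < v_4 < v_5 < v_6 on the vertex set. Then K (dimension 2) consists of the simplices:

  0-simplices (7): [v_0], [v_1], [v_2], [v_3], [v_4], [v_5], [v_6]
  1-simplices (18): (18 of them)
  2-simplices (12): (12 of them)

giving chain groups C_0 ≅ Z^7, C_1 ≅ Z^18, C_2 ≅ Z^12.

Boundary ∂_1: C_1 → C_0 is given by ∂[p,q] = [q] − [p]. For instance
  ∂[v_3,v_4] = [v_4] − [v_3].
This gives a 7×18 integer matrix of rank 6; reducing to Smith normal form yields diagonal entries (1,1,1,1,1,1).

∂_2: C_2 → C_1 acts by ∂[p,q,r] = [q,r] − [p,r] + [p,q]. For instance
  ∂[v_0,v_1,v_2] = [v_1,v_2] − [v_0,v_2] + [v_0,v_1],
  ∂[v_0,v_1,v_6] = [v_1,v_6] − [v_0,v_6] + [v_0,v_1].
The 18×12 boundary matrix has rank 12 and Smith normal form diag(1,1,1,1,1,1,1,1,1,1,1,2).

Reading off H_k = ker ∂_k / im ∂_{k+1}:

  H_0: rank C_0 − rank ∂_1 = 7 − 6 = 1, and the invariant factors of ∂_1 are all 1, so H_0 = Z.
  H_1: rank ker ∂_1 − rank ∂_2 = (18 − 6) − 12 = 0, and ∂_2 has invariant factor 2 > 1, so H_1 = Z/2Z.
  H_2: rank ker ∂_2 − rank ∂_3 = (12 − 12) − 0 = 0, and there is no ∂_3, so H_2 = 0.

As a check, the Euler characteristic is 7 − 18 + 12 = 1, which agrees with 1 − 0 + 0 = 1.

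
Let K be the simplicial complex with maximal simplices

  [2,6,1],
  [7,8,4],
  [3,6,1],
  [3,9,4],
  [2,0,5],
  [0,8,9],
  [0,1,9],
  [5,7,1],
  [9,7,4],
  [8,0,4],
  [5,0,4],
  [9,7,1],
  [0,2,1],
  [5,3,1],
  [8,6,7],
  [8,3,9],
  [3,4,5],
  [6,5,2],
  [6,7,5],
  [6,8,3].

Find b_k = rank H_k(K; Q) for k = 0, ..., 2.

b_0 = 1, b_1 = 1, b_2 = 0.

Take the total order 0 < 1 < 2 < 3 < 4 < 5 < 6 < 7 < 8 < 9 on the vertex set. Then K (dimension 2) consists of the simplices:

  0-simplices (10): [0], [1], [2], [3], [4], [5], [6], [7], [8], [9]
  1-simplices (30): (30 of them)
  2-simplices (20): (20 of them)

so the chain groups are C_0 ≅ Z^10, C_1 ≅ Z^30, C_2 ≅ Z^20.

Boundary ∂_1: C_1 → C_0 maps an edge to its endpoints' difference, ∂[p,q] = q − p. For instance
  ∂[3,4] = [4] − [3].
This gives a 10×30 integer matrix of rank 9; reducing to Smith normal form yields diagonal entries (1,1,1,1,1,1,1,1,1).

The boundary map ∂_2: C_2 → C_1 maps a triangle to the signed sum of its edges. For instance
  ∂[0,8,9] = [8,9] − [0,9] + [0,8],
  ∂[1,7,9] = [7,9] − [1,9] + [1,7].
This gives a 30×20 integer matrix of rank 20; reducing to Smith normal form yields diagonal entries (1,1,1,1,1,1,1,1,1,1,1,1,1,1,1,1,1,1,1,2).

Computing H_k = (kernel of ∂_k) / (image of ∂_{k+1}):

  H_0: rank C_0 − rank ∂_1 = 10 − 9 = 1, and the invariant factors of ∂_1 are all 1, so H_0 ≅ Z.
  H_1: rank ker ∂_1 − rank ∂_2 = (30 − 9) − 20 = 1, and ∂_2 has invariant factor 2 > 1, so H_1 ≅ Z ⊕ Z/2.
  H_2: rank ker ∂_2 − rank ∂_3 = (20 − 20) − 0 = 0, and there is no ∂_3, so H_2 ≅ 0.

As a check, the Euler characteristic is 10 − 30 + 20 = 0, which agrees with 1 − 1 + 0 = 0.
(K is a triangulation of the Klein bottle.)

Hence the Betti numbers are b_0 = 1, b_1 = 1, b_2 = 0.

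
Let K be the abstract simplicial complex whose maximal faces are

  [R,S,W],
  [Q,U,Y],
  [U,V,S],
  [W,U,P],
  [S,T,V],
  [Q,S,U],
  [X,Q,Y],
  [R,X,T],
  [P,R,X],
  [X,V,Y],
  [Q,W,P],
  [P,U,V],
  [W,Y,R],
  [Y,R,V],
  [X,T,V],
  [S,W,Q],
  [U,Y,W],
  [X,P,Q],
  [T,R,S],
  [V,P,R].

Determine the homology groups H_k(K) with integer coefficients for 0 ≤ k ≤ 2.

H_0 = Z,  H_1 = Z ⊕ Z/2Z,  H_2 = 0.

Take the total order P < Q < R < S < T < U < V < W < X < Y on the vertex set. Then K (dimension 2) consists of the simplices:

  0-simplices (10): P, Q, R, S, T, U, V, W, X, Y
  1-simplices (30): PQ, PR, PU, PV, PW, PX, QS, QU, QW, QX, QY, RS, RT, RV, RW, RX, RY, ST, SU, SV, SW, TV, TX, UV, UW, UY, VX, VY, WY, XY
  2-simplices (20): PQW, PQX, PRV, PRX, PUV, PUW, QSU, QSW, QUY, QXY, RST, RSW, RTX, RVY, RWY, STV, SUV, TVX, UWY, VXY

so the chain groups are C_0 ≅ Z^10, C_1 ≅ Z^30, C_2 ≅ Z^20.

The boundary map ∂_1: C_1 → C_0 sends each edge [p,q] (with p < q) to q − p.
The resulting 10×30 matrix has rank 9, and its Smith normal form has invariant factors (1,1,1,1,1,1,1,1,1).

Boundary ∂_2: C_2 → C_1 maps a triangle to the signed sum of its edges. For instance
  ∂VXY = XY − VY + VX,
  ∂PUV = UV − PV + PU.
The 30×20 boundary matrix has rank 20 and Smith normal form diag(1,1,1,1,1,1,1,1,1,1,1,1,1,1,1,1,1,1,1,2).

Computing H_k = (kernel of ∂_k) / (image of ∂_{k+1}):

  H_0: rank C_0 − rank ∂_1 = 10 − 9 = 1, and the invariant factors of ∂_1 are all 1, so H_0 ≅ Z.
  H_1: rank ker ∂_1 − rank ∂_2 = (30 − 9) − 20 = 1, and ∂_2 has invariant factor 2 > 1, so H_1 ≅ Z ⊕ Z/2Z.
  H_2: rank ker ∂_2 − rank ∂_3 = (20 − 20) − 0 = 0, and there is no ∂_3, so H_2 ≅ 0.

As a check, the Euler characteristic is 10 − 30 + 20 = 0, which agrees with 1 − 1 + 0 = 0.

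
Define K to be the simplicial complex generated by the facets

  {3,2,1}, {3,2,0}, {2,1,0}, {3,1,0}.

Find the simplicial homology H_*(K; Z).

H_0 ≅ Z,  H_1 = 0,  H_2 ≅ Z.

Order the vertices as 0 < 1 < 2 < 3. Listing each simplex with vertices in this order, K has dimension 2 with simplices:

  0-simplices (4): [0], [1], [2], [3]
  1-simplices (6): [0,1], [0,2], [0,3], [1,2], [1,3], [2,3]
  2-simplices (4): [0,1,2], [0,1,3], [0,2,3], [1,2,3]

so the chain groups are C_0 ≅ Z^4, C_1 ≅ Z^6, C_2 ≅ Z^4.

Boundary ∂_1: C_1 → C_0 is given by ∂[p,q] = [q] − [p].
The 4×6 boundary matrix has rank 3 and Smith normal form diag(1,1,1).

∂_2: C_2 → C_1 acts by ∂[p,q,r] = [q,r] − [p,r] + [p,q]. For instance
  ∂[0,1,3] = [1,3] − [0,3] + [0,1],
  ∂[0,2,3] = [2,3] − [0,3] + [0,2].
This gives a 6×4 integer matrix of rank 3; reducing to Smith normal form yields diagonal entries (1,1,1).

Reading off H_k = ker ∂_k / im ∂_{k+1}:

  H_0: rank C_0 − rank ∂_1 = 4 − 3 = 1, and the invariant factors of ∂_1 are all 1, so H_0 = Z.
  H_1: rank ker ∂_1 − rank ∂_2 = (6 − 3) − 3 = 0, and the invariant factors of ∂_2 are all 1, so H_1 = 0.
  H_2: rank ker ∂_2 − rank ∂_3 = (4 − 3) − 0 = 1, and there is no ∂_3, so H_2 = Z.

As a check, the Euler characteristic is 4 − 6 + 4 = 2, which agrees with 1 − 0 + 1 = 2.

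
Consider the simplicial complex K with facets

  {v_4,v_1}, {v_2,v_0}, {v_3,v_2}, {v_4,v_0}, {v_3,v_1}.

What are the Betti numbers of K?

Order the vertices as v_0 < v_1 < v_2 < v_3 < v_4. Listing each simplex with vertices in this order, K has dimension 1 with simplices:

  0-simplices (5): [v_0], [v_1], [v_2], [v_3], [v_4]
  1-simplices (5): [v_0,v_2], [v_0,v_4], [v_1,v_3], [v_1,v_4], [v_2,v_3]

giving chain groups C_0 ≅ Z^5, C_1 ≅ Z^5.

Boundary ∂_1: C_1 → C_0 sends each edge [p,q] (with p < q) to q − p. For instance
  ∂[v_1,v_4] = [v_4] − [v_1].
As a 5×5 matrix over Z this has rank 4, with invariant factors (1,1,1,1).

Computing H_k = (kernel of ∂_k) / (image of ∂_{k+1}):

  H_0: rank C_0 − rank ∂_1 = 5 − 4 = 1, and the invariant factors of ∂_1 are all 1, so H_0 = Z.
  H_1: rank ker ∂_1 − rank ∂_2 = (5 − 4) − 0 = 1, and there is no ∂_2, so H_1 = Z.

As a check, the Euler characteristic is 5 − 5 = 0, which agrees with 1 − 1 = 0.

Hence the Betti numbers are b_0 = 1, b_1 = 1.

b_0 = 1, b_1 = 1.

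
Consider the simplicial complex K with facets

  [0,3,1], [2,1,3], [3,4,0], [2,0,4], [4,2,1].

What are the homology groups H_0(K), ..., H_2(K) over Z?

K has 5 vertices, 10 edges, 5 triangles.
rank ∂_0 = 0, rank ∂_1 = 4 ⇒ b_0 = 5 − 0 − 4 = 1; all invariant factors of ∂_1 are 1 so no torsion. So H_0 = Z.
rank ∂_1 = 4, rank ∂_2 = 5 ⇒ b_1 = 10 − 4 − 5 = 1; all invariant factors of ∂_2 are 1 so no torsion. So H_1 = Z.
rank ∂_2 = 5, rank ∂_3 = 0 ⇒ b_2 = 5 − 5 − 0 = 0. So H_2 = 0.

H_0 = Z,  H_1 = Z,  H_2 = 0.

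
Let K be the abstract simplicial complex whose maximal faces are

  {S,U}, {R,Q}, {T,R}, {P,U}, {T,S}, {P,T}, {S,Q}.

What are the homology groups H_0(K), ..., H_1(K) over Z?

H_0 = Z,  H_1 = Z^2.

Order the vertices as P < Q < R < S < T < U. Listing each simplex with vertices in this order, K has dimension 1 with simplices:

  0-simplices (6): P, Q, R, S, T, U
  1-simplices (7): PT, PU, QR, QS, RT, ST, SU

Hence C_0 ≅ Z^6, C_1 ≅ Z^7.

∂_1: C_1 → C_0 sends each edge [p,q] (with p < q) to q − p.
This gives a 6×7 integer matrix of rank 5; reducing to Smith normal form yields diagonal entries (1,1,1,1,1).

From H_k ≅ ker(∂_k) / im(∂_{k+1}) we obtain:

  H_0: rank C_0 − rank ∂_1 = 6 − 5 = 1, and the invariant factors of ∂_1 are all 1, so H_0 ≅ Z.
  H_1: rank ker ∂_1 − rank ∂_2 = (7 − 5) − 0 = 2, and there is no ∂_2, so H_1 ≅ Z^2.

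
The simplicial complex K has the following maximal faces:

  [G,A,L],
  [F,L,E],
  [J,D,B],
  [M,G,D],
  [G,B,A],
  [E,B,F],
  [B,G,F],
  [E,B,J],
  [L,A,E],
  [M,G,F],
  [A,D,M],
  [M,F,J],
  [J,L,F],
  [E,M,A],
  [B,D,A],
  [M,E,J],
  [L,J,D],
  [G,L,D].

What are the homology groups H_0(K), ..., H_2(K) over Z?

Order the vertices as A < B < D < E < F < G < J < L < M. Listing each simplex with vertices in this order, K has dimension 2 with simplices:

  0-simplices (9): A, B, D, E, F, G, J, L, M
  1-simplices (27): AB, AD, AE, AG, AL, AM, BD, BE, BF, BG, BJ, DG, DJ, DL, DM, EF, EJ, EL, EM, FG, FJ, FL, FM, GL, GM, JL, JM
  2-simplices (18): ABD, ABG, ADM, AEL, AEM, AGL, BDJ, BEF, BEJ, BFG, DGL, DGM, DJL, EFL, EJM, FGM, FJL, FJM

so the chain groups are C_0 ≅ Z^9, C_1 ≅ Z^27, C_2 ≅ Z^18.

∂_1: C_1 → C_0 sends each edge [p,q] (with p < q) to q − p. For instance
  ∂DM = M − D.
As a 9×27 matrix over Z this has rank 8, with invariant factors (1,1,1,1,1,1,1,1).

The boundary map ∂_2: C_2 → C_1 sends each 2-simplex [p,q,r] to [q,r] − [p,r] + [p,q]. For instance
  ∂DGM = GM − DM + DG,
  ∂FJL = JL − FL + FJ.
As a 27×18 matrix over Z this has rank 18, with invariant factors (1,1,1,1,1,1,1,1,1,1,1,1,1,1,1,1,1,2).

From H_k ≅ ker(∂_k) / im(∂_{k+1}) we obtain:

  H_0: rank C_0 − rank ∂_1 = 9 − 8 = 1, and the invariant factors of ∂_1 are all 1, so H_0 = Z.
  H_1: rank ker ∂_1 − rank ∂_2 = (27 − 8) − 18 = 1, and ∂_2 has invariant factor 2 > 1, so H_1 = Z ⊕ Z_2.
  H_2: rank ker ∂_2 − rank ∂_3 = (18 − 18) − 0 = 0, and there is no ∂_3, so H_2 = 0.

(K is a triangulation of the Klein bottle.)

H_0 = Z,  H_1 = Z ⊕ Z_2,  H_2 = 0.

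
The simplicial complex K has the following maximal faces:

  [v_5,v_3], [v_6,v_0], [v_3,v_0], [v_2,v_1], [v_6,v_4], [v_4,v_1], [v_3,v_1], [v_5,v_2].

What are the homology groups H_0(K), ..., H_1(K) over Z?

Take the total order v_0 < v_1 < v_2 < v_3 < v_4 < v_5 < v_6 on the vertex set. Then K (dimension 1) consists of the simplices:

  0-simplices (7): [v_0], [v_1], [v_2], [v_3], [v_4], [v_5], [v_6]
  1-simplices (8): [v_0,v_3], [v_0,v_6], [v_1,v_2], [v_1,v_3], [v_1,v_4], [v_2,v_5], [v_3,v_5], [v_4,v_6]

giving chain groups C_0 ≅ Z^7, C_1 ≅ Z^8.

Boundary ∂_1: C_1 → C_0 sends each edge [p,q] (with p < q) to q − p. For instance
  ∂[v_1,v_3] = [v_3] − [v_1].
This gives a 7×8 integer matrix of rank 6; reducing to Smith normal form yields diagonal entries (1,1,1,1,1,1).

Computing H_k = (kernel of ∂_k) / (image of ∂_{k+1}):

  H_0: rank C_0 − rank ∂_1 = 7 − 6 = 1, and the invariant factors of ∂_1 are all 1, so H_0 ≅ Z.
  H_1: rank ker ∂_1 − rank ∂_2 = (8 − 6) − 0 = 2, and there is no ∂_2, so H_1 ≅ Z^2.

As a check, the Euler characteristic is 7 − 8 = -1, which agrees with 1 − 2 = -1.

H_0 = Z,  H_1 = Z^2.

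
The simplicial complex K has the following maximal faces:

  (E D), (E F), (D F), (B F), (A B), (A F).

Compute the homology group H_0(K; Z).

H_0 ≅ Z.

Fix the vertex order A < B < D < E < F and write every simplex with vertices in increasing order. Then dim K = 1 and the simplices of K are:

  0-simplices (5): A, B, D, E, F
  1-simplices (6): AB, AF, BF, DE, DF, EF

Hence C_0 ≅ Z^5, C_1 ≅ Z^6.

Boundary ∂_1: C_1 → C_0 sends each edge [p,q] (with p < q) to q − p.
The 5×6 boundary matrix has rank 4 and Smith normal form diag(1,1,1,1).

Computing H_k = (kernel of ∂_k) / (image of ∂_{k+1}):

  H_0: rank C_0 − rank ∂_1 = 5 − 4 = 1, and the invariant factors of ∂_1 are all 1, so H_0 = Z.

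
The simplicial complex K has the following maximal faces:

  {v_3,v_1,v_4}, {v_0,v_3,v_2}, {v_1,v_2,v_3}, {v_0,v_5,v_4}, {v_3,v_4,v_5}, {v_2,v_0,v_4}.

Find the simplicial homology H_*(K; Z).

Order the vertices as v_0 < v_1 < v_2 < v_3 < v_4 < v_5. Listing each simplex with vertices in this order, K has dimension 2 with simplices:

  0-simplices (6): [v_0], [v_1], [v_2], [v_3], [v_4], [v_5]
  1-simplices (12): [v_0,v_2], [v_0,v_3], [v_0,v_4], [v_0,v_5], [v_1,v_2], [v_1,v_3], [v_1,v_4], [v_2,v_3], [v_2,v_4], [v_3,v_4], [v_3,v_5], [v_4,v_5]
  2-simplices (6): [v_0,v_2,v_3], [v_0,v_2,v_4], [v_0,v_4,v_5], [v_1,v_2,v_3], [v_1,v_3,v_4], [v_3,v_4,v_5]

Hence C_0 ≅ Z^6, C_1 ≅ Z^12, C_2 ≅ Z^6.

∂_1: C_1 → C_0 maps an edge to its endpoints' difference, ∂[p,q] = q − p. For instance
  ∂[v_3,v_5] = [v_5] − [v_3].
As a 6×12 matrix over Z this has rank 5, with invariant factors (1,1,1,1,1).

The boundary map ∂_2: C_2 → C_1 maps a triangle to the signed sum of its edges. For instance
  ∂[v_0,v_4,v_5] = [v_4,v_5] − [v_0,v_5] + [v_0,v_4],
  ∂[v_1,v_2,v_3] = [v_2,v_3] − [v_1,v_3] + [v_1,v_2].
This gives a 12×6 integer matrix of rank 6; reducing to Smith normal form yields diagonal entries (1,1,1,1,1,1).

Now H_k = ker ∂_k / im ∂_{k+1}, so:

  H_0: rank C_0 − rank ∂_1 = 6 − 5 = 1, and the invariant factors of ∂_1 are all 1, so H_0 = Z.
  H_1: rank ker ∂_1 − rank ∂_2 = (12 − 5) − 6 = 1, and the invariant factors of ∂_2 are all 1, so H_1 = Z.
  H_2: rank ker ∂_2 − rank ∂_3 = (6 − 6) − 0 = 0, and there is no ∂_3, so H_2 = 0.

As a check, the Euler characteristic is 6 − 12 + 6 = 0, which agrees with 1 − 1 + 0 = 0.

H_0 ≅ Z,  H_1 ≅ Z,  H_2 = 0.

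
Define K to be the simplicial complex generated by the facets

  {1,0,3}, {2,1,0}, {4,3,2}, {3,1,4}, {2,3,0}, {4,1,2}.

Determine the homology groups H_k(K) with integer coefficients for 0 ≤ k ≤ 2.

Order the vertices as 0 < 1 < 2 < 3 < 4. Listing each simplex with vertices in this order, K has dimension 2 with simplices:

  0-simplices (5): [0], [1], [2], [3], [4]
  1-simplices (9): [0,1], [0,2], [0,3], [1,2], [1,3], [1,4], [2,3], [2,4], [3,4]
  2-simplices (6): [0,1,2], [0,1,3], [0,2,3], [1,2,4], [1,3,4], [2,3,4]

so the chain groups are C_0 ≅ Z^5, C_1 ≅ Z^9, C_2 ≅ Z^6.

The boundary map ∂_1: C_1 → C_0 sends each edge [p,q] (with p < q) to q − p.
As a 5×9 matrix over Z this has rank 4, with invariant factors (1,1,1,1).

∂_2: C_2 → C_1 maps a triangle to the signed sum of its edges. For instance
  ∂[1,2,4] = [2,4] − [1,4] + [1,2],
  ∂[0,1,2] = [1,2] − [0,2] + [0,1].
The 9×6 boundary matrix has rank 5 and Smith normal form diag(1,1,1,1,1).

From H_k ≅ ker(∂_k) / im(∂_{k+1}) we obtain:

  H_0: rank C_0 − rank ∂_1 = 5 − 4 = 1, and the invariant factors of ∂_1 are all 1, so H_0 ≅ Z.
  H_1: rank ker ∂_1 − rank ∂_2 = (9 − 4) − 5 = 0, and the invariant factors of ∂_2 are all 1, so H_1 ≅ 0.
  H_2: rank ker ∂_2 − rank ∂_3 = (6 − 5) − 0 = 1, and there is no ∂_3, so H_2 ≅ Z.

H_0 ≅ Z,  H_1 = 0,  H_2 ≅ Z.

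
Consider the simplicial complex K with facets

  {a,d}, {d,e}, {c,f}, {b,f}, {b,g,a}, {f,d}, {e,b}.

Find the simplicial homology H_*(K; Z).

Fix the vertex order a < b < c < d < e < f < g and write every simplex with vertices in increasing order. Then dim K = 2 and the simplices of K are:

  0-simplices (7): a, b, c, d, e, f, g
  1-simplices (9): ab, ad, ag, be, bf, bg, cf, de, df
  2-simplices (1): abg

giving chain groups C_0 ≅ Z^7, C_1 ≅ Z^9, C_2 ≅ Z^1.

The boundary map ∂_1: C_1 → C_0 maps an edge to its endpoints' difference, ∂[p,q] = q − p.
As a 7×9 matrix over Z this has rank 6, with invariant factors (1,1,1,1,1,1).

The boundary map ∂_2: C_2 → C_1 maps a triangle to the signed sum of its edges. For instance
  ∂abg = bg − ag + ab.
As a 9×1 matrix over Z this has rank 1, with invariant factors (1).

Computing H_k = (kernel of ∂_k) / (image of ∂_{k+1}):

  H_0: rank C_0 − rank ∂_1 = 7 − 6 = 1, and the invariant factors of ∂_1 are all 1, so H_0 = Z.
  H_1: rank ker ∂_1 − rank ∂_2 = (9 − 6) − 1 = 2, and the invariant factors of ∂_2 are all 1, so H_1 = Z^2.
  H_2: rank ker ∂_2 − rank ∂_3 = (1 − 1) − 0 = 0, and there is no ∂_3, so H_2 = 0.

H_0 = Z,  H_1 = Z^2,  H_2 = 0.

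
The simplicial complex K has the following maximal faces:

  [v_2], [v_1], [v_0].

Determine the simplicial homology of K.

K has 3 vertices.
rank ∂_0 = 0, rank ∂_1 = 0 ⇒ b_0 = 3 − 0 − 0 = 3. So H_0 = Z^3.

H_0 = Z^3.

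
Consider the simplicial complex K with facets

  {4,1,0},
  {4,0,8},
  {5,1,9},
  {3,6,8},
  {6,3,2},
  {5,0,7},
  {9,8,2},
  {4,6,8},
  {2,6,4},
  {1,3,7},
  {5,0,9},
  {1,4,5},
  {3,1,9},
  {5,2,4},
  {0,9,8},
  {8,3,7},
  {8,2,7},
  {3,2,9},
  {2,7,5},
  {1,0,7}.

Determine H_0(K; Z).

H_0 ≅ Z.

Fix the vertex order 0 < 1 < 2 < 3 < 4 < 5 < 6 < 7 < 8 < 9 and write every simplex with vertices in increasing order. Then dim K = 2 and the simplices of K are:

  0-simplices (10): [0], [1], [2], [3], [4], [5], [6], [7], [8], [9]
  1-simplices (30): (30 of them)
  2-simplices (20): (20 of them)

so the chain groups are C_0 ≅ Z^10, C_1 ≅ Z^30, C_2 ≅ Z^20.

Boundary ∂_1: C_1 → C_0 maps an edge to its endpoints' difference, ∂[p,q] = q − p.
The 10×30 boundary matrix has rank 9 and Smith normal form diag(1,1,1,1,1,1,1,1,1).

∂_2: C_2 → C_1 sends each 2-simplex [p,q,r] to [q,r] − [p,r] + [p,q]. For instance
  ∂[2,8,9] = [8,9] − [2,9] + [2,8],
  ∂[0,4,8] = [4,8] − [0,8] + [0,4].
The resulting 30×20 matrix has rank 20, and its Smith normal form has invariant factors (1,1,1,1,1,1,1,1,1,1,1,1,1,1,1,1,1,1,1,2).

From H_k ≅ ker(∂_k) / im(∂_{k+1}) we obtain:

  H_0: rank C_0 − rank ∂_1 = 10 − 9 = 1, and the invariant factors of ∂_1 are all 1, so H_0 = Z.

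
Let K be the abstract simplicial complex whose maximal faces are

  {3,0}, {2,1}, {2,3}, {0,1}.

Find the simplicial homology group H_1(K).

Fix the vertex order 0 < 1 < 2 < 3 and write every simplex with vertices in increasing order. Then dim K = 1 and the simplices of K are:

  0-simplices (4): [0], [1], [2], [3]
  1-simplices (4): [0,1], [0,3], [1,2], [2,3]

giving chain groups C_0 ≅ Z^4, C_1 ≅ Z^4.

The boundary map ∂_1: C_1 → C_0 is given by ∂[p,q] = [q] − [p].
As a 4×4 matrix over Z this has rank 3, with invariant factors (1,1,1).

Computing H_k = (kernel of ∂_k) / (image of ∂_{k+1}):

  H_1: rank ker ∂_1 − rank ∂_2 = (4 − 3) − 0 = 1, and there is no ∂_2, so H_1 = Z.

(K is a triangulation of the circle S^1.)

H_1 ≅ Z.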